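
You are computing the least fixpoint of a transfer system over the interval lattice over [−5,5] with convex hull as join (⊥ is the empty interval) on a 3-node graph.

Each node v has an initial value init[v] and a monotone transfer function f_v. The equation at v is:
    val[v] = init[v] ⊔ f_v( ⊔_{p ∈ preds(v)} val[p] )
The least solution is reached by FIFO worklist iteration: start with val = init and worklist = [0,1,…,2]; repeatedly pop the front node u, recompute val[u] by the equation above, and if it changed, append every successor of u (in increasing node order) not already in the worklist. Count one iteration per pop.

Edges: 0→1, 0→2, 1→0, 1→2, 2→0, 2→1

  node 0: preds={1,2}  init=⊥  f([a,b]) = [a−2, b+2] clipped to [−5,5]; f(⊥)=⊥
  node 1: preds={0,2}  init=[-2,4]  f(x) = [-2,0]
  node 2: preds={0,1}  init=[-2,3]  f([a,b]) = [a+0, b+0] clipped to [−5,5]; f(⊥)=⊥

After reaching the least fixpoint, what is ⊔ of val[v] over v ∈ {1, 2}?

Iteration log — 8 steps:
  step 1. node 0  ⊔preds=[-2,4]  new=[-4,5]  old=⊥  +wl: 
  step 2. node 1  ⊔preds=[-4,5]  new=[-2,4]  stable
  step 3. node 2  ⊔preds=[-4,5]  new=[-4,5]  old=[-2,3]  +wl: 0,1
  step 4. node 0  ⊔preds=[-4,5]  new=[-5,5]  old=[-4,5]  +wl: 2
  step 5. node 1  ⊔preds=[-5,5]  new=[-2,4]  stable
  step 6. node 2  ⊔preds=[-5,5]  new=[-5,5]  old=[-4,5]  +wl: 0,1
  step 7. node 0  ⊔preds=[-5,5]  new=[-5,5]  stable
  step 8. node 1  ⊔preds=[-5,5]  new=[-2,4]  stable

Least fixpoint reached:
  node 0: [-5,5]
  node 1: [-2,4]
  node 2: [-5,5]

[-5,5]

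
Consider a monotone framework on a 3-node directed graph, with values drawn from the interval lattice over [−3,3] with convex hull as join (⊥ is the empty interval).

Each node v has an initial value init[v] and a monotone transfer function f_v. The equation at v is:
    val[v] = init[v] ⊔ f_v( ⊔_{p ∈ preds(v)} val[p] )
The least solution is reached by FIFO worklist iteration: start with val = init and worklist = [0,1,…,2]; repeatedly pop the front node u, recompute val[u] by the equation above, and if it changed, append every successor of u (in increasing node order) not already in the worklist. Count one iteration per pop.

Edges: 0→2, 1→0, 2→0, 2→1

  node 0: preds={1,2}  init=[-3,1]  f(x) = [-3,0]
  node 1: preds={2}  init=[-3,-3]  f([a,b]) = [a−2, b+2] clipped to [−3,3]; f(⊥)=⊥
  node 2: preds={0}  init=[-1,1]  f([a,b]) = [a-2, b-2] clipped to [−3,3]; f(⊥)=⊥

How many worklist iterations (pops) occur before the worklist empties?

Iteration log — 5 steps:
  step 1. node 0  ⊔preds=[-3,1]  new=[-3,1]  stable
  step 2. node 1  ⊔preds=[-1,1]  new=[-3,3]  old=[-3,-3]  +wl: 0
  step 3. node 2  ⊔preds=[-3,1]  new=[-3,1]  old=[-1,1]  +wl: 1
  step 4. node 0  ⊔preds=[-3,3]  new=[-3,1]  stable
  step 5. node 1  ⊔preds=[-3,1]  new=[-3,3]  stable

Least fixpoint reached:
  node 0: [-3,1]
  node 1: [-3,3]
  node 2: [-3,1]

5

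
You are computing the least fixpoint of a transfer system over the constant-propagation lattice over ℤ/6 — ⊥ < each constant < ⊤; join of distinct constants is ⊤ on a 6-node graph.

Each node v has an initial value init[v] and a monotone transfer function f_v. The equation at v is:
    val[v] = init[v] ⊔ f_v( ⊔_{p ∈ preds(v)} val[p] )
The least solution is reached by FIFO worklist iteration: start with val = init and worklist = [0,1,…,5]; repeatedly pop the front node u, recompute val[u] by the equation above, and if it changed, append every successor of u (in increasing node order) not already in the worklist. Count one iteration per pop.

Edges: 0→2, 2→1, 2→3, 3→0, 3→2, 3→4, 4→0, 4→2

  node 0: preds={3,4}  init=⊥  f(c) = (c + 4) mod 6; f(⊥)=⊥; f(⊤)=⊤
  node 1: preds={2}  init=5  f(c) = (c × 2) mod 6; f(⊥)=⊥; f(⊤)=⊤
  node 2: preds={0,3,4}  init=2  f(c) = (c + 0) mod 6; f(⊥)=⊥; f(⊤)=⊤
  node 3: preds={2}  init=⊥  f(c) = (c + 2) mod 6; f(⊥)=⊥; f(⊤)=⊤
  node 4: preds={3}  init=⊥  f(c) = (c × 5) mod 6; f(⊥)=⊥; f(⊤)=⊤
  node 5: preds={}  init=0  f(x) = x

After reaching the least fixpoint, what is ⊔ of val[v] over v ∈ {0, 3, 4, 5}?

⊤

Trace (15 dequeues):
  [1] u=0 | in ⊥ | out ⊥ | ==
  [2] u=1 | in 2 | out ⊤ | prev 5 | push {}
  [3] u=2 | in ⊥ | out 2 | ==
  [4] u=3 | in 2 | out 4 | prev ⊥ | push {0,2}
  [5] u=4 | in 4 | out 2 | prev ⊥ | push {}
  [6] u=5 | in ⊥ | out 0 | ==
  [7] u=0 | in ⊤ | out ⊤ | prev ⊥ | push {}
  [8] u=2 | in ⊤ | out ⊤ | prev 2 | push {1,3}
  [9] u=1 | in ⊤ | out ⊤ | ==
  [10] u=3 | in ⊤ | out ⊤ | prev 4 | push {0,2,4}
  [11] u=0 | in ⊤ | out ⊤ | ==
  [12] u=2 | in ⊤ | out ⊤ | ==
  [13] u=4 | in ⊤ | out ⊤ | prev 2 | push {0,2}
  [14] u=0 | in ⊤ | out ⊤ | ==
  [15] u=2 | in ⊤ | out ⊤ | ==

Converged values:
  [0] ⊤
  [1] ⊤
  [2] ⊤
  [3] ⊤
  [4] ⊤
  [5] 0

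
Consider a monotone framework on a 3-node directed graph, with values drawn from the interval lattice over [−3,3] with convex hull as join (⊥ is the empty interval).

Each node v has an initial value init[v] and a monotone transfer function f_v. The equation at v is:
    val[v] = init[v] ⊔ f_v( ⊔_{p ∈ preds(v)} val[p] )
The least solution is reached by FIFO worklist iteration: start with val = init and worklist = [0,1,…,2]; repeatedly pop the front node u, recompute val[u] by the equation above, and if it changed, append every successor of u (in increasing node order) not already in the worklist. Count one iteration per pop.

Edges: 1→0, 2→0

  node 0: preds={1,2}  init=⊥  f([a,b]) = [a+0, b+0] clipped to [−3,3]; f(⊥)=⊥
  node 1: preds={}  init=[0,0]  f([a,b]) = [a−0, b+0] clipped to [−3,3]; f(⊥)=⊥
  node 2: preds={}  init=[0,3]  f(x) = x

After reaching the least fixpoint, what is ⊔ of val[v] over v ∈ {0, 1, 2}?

Iteration log — 3 steps:
  step 1. node 0  ⊔preds=[0,3]  new=[0,3]  old=⊥  +wl: 
  step 2. node 1  ⊔preds=⊥  new=[0,0]  stable
  step 3. node 2  ⊔preds=⊥  new=[0,3]  stable

Least fixpoint reached:
  node 0: [0,3]
  node 1: [0,0]
  node 2: [0,3]

[0,3]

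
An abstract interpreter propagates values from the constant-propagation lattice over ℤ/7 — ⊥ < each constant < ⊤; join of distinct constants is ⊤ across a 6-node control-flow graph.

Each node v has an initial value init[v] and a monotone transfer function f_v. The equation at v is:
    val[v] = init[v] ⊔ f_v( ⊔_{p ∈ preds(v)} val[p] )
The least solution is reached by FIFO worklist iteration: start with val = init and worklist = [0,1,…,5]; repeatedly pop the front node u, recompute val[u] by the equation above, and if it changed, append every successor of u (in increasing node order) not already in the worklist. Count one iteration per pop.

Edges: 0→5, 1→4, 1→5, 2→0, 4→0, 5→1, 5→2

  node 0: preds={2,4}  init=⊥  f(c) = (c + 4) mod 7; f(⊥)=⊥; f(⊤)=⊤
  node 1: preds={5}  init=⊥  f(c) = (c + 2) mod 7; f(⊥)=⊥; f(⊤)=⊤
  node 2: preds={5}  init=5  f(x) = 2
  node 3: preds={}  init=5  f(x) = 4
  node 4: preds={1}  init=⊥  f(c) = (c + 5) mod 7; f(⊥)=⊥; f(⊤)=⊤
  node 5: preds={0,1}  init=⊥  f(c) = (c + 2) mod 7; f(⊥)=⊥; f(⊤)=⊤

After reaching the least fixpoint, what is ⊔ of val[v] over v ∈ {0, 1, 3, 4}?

⊤

Iteration log — 17 steps:
  step 1. node 0  ⊔preds=5  new=2  old=⊥  +wl: 
  step 2. node 1  ⊔preds=⊥  new=⊥  stable
  step 3. node 2  ⊔preds=⊥  new=⊤  old=5  +wl: 0
  step 4. node 3  ⊔preds=⊥  new=⊤  old=5  +wl: 
  step 5. node 4  ⊔preds=⊥  new=⊥  stable
  step 6. node 5  ⊔preds=2  new=4  old=⊥  +wl: 1,2
  step 7. node 0  ⊔preds=⊤  new=⊤  old=2  +wl: 5
  step 8. node 1  ⊔preds=4  new=6  old=⊥  +wl: 4
  step 9. node 2  ⊔preds=4  new=⊤  stable
  step 10. node 5  ⊔preds=⊤  new=⊤  old=4  +wl: 1,2
  step 11. node 4  ⊔preds=6  new=4  old=⊥  +wl: 0
  step 12. node 1  ⊔preds=⊤  new=⊤  old=6  +wl: 4,5
  step 13. node 2  ⊔preds=⊤  new=⊤  stable
  step 14. node 0  ⊔preds=⊤  new=⊤  stable
  step 15. node 4  ⊔preds=⊤  new=⊤  old=4  +wl: 0
  step 16. node 5  ⊔preds=⊤  new=⊤  stable
  step 17. node 0  ⊔preds=⊤  new=⊤  stable

Least fixpoint reached:
  node 0: ⊤
  node 1: ⊤
  node 2: ⊤
  node 3: ⊤
  node 4: ⊤
  node 5: ⊤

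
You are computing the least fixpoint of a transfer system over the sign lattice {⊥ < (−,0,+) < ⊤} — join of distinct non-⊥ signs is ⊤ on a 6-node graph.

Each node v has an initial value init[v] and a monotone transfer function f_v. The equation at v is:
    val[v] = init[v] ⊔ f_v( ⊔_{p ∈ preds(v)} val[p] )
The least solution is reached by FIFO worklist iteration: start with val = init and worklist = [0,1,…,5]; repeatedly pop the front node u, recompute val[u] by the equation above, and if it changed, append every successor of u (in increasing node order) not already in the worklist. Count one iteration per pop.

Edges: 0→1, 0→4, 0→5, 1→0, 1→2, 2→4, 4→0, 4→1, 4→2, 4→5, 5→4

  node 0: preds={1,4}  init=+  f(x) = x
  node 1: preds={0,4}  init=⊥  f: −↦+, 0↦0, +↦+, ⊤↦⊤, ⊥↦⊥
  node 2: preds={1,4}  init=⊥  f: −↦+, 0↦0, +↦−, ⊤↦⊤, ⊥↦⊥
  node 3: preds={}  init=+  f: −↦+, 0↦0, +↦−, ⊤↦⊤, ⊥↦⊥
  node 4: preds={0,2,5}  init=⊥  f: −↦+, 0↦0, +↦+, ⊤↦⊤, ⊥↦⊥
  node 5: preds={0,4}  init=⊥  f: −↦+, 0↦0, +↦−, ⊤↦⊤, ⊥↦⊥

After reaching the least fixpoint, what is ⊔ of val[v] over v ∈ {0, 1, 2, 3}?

⊤

Iteration log — 12 steps:
  step 1. node 0  ⊔preds=⊥  new=+  stable
  step 2. node 1  ⊔preds=+  new=+  old=⊥  +wl: 0
  step 3. node 2  ⊔preds=+  new=−  old=⊥  +wl: 
  step 4. node 3  ⊔preds=⊥  new=+  stable
  step 5. node 4  ⊔preds=⊤  new=⊤  old=⊥  +wl: 1,2
  step 6. node 5  ⊔preds=⊤  new=⊤  old=⊥  +wl: 4
  step 7. node 0  ⊔preds=⊤  new=⊤  old=+  +wl: 5
  step 8. node 1  ⊔preds=⊤  new=⊤  old=+  +wl: 0
  step 9. node 2  ⊔preds=⊤  new=⊤  old=−  +wl: 
  step 10. node 4  ⊔preds=⊤  new=⊤  stable
  step 11. node 5  ⊔preds=⊤  new=⊤  stable
  step 12. node 0  ⊔preds=⊤  new=⊤  stable

Least fixpoint reached:
  node 0: ⊤
  node 1: ⊤
  node 2: ⊤
  node 3: +
  node 4: ⊤
  node 5: ⊤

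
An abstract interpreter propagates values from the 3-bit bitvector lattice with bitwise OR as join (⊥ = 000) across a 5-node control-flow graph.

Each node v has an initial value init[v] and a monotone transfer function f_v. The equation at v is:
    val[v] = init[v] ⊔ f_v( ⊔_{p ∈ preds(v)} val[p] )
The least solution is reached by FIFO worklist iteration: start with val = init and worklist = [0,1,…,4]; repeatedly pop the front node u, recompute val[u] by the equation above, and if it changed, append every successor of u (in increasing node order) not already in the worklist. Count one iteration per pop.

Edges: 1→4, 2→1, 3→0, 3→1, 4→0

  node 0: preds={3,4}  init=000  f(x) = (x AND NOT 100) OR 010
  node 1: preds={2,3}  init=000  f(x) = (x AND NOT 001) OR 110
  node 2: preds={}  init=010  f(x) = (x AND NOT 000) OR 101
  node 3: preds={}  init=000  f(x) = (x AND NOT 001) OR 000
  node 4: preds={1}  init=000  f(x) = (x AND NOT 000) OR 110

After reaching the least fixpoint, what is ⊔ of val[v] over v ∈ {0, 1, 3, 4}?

Worklist (7 pops):
  #1 pop 0: in=000 → 010 (was 000); enqueue []
  #2 pop 1: in=010 → 110 (was 000); enqueue []
  #3 pop 2: in=000 → 111 (was 010); enqueue [1]
  #4 pop 3: in=000 → 000 (no change)
  #5 pop 4: in=110 → 110 (was 000); enqueue [0]
  #6 pop 1: in=111 → 110 (no change)
  #7 pop 0: in=110 → 010 (no change)

Fixpoint:
  val[0] = 010
  val[1] = 110
  val[2] = 111
  val[3] = 000
  val[4] = 110

110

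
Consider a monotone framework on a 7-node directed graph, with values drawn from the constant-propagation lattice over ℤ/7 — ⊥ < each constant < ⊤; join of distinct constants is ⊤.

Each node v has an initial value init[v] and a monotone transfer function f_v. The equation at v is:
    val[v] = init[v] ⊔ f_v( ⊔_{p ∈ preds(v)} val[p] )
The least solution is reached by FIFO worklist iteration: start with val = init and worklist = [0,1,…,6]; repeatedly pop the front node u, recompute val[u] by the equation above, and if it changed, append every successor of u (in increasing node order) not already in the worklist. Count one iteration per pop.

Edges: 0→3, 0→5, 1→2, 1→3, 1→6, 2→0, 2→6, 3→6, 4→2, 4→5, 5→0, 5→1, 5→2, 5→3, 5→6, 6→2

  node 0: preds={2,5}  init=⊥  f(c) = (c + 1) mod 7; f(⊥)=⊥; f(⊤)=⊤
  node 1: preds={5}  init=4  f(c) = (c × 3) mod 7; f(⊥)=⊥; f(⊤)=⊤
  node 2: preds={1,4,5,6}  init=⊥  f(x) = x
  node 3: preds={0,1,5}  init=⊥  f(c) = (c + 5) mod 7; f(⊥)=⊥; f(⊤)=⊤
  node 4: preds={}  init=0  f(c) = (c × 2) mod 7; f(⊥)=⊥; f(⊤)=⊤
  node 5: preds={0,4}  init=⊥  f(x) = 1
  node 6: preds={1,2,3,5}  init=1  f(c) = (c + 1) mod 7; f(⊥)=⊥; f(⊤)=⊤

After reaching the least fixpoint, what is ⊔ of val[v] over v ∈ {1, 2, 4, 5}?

Trace (13 dequeues):
  [1] u=0 | in ⊥ | out ⊥ | ==
  [2] u=1 | in ⊥ | out 4 | ==
  [3] u=2 | in ⊤ | out ⊤ | prev ⊥ | push {0}
  [4] u=3 | in 4 | out 2 | prev ⊥ | push {}
  [5] u=4 | in ⊥ | out 0 | ==
  [6] u=5 | in 0 | out 1 | prev ⊥ | push {1,2,3}
  [7] u=6 | in ⊤ | out ⊤ | prev 1 | push {}
  [8] u=0 | in ⊤ | out ⊤ | prev ⊥ | push {5}
  [9] u=1 | in 1 | out ⊤ | prev 4 | push {6}
  [10] u=2 | in ⊤ | out ⊤ | ==
  [11] u=3 | in ⊤ | out ⊤ | prev 2 | push {}
  [12] u=5 | in ⊤ | out 1 | ==
  [13] u=6 | in ⊤ | out ⊤ | ==

Converged values:
  [0] ⊤
  [1] ⊤
  [2] ⊤
  [3] ⊤
  [4] 0
  [5] 1
  [6] ⊤

⊤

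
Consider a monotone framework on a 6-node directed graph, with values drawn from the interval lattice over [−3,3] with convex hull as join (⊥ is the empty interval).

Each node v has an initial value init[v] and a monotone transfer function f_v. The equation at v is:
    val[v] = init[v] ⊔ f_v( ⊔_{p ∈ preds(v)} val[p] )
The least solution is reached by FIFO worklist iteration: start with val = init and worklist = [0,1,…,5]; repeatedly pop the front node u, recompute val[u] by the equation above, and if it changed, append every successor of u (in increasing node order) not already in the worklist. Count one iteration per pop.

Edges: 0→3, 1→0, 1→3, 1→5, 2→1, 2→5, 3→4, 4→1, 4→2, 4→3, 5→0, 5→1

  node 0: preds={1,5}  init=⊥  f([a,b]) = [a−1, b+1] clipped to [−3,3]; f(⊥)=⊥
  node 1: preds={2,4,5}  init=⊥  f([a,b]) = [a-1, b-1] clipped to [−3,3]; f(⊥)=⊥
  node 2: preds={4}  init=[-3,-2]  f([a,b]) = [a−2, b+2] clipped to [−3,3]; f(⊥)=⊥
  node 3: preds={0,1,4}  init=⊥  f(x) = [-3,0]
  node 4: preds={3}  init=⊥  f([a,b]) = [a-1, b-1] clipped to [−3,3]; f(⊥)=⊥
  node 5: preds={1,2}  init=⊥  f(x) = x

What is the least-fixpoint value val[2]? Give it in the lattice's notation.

Worklist (16 pops):
  #1 pop 0: in=⊥ → ⊥ (no change)
  #2 pop 1: in=[-3,-2] → [-3,-3] (was ⊥); enqueue [0]
  #3 pop 2: in=⊥ → [-3,-2] (no change)
  #4 pop 3: in=[-3,-3] → [-3,0] (was ⊥); enqueue []
  #5 pop 4: in=[-3,0] → [-3,-1] (was ⊥); enqueue [1,2,3]
  #6 pop 5: in=[-3,-2] → [-3,-2] (was ⊥); enqueue []
  #7 pop 0: in=[-3,-2] → [-3,-1] (was ⊥); enqueue []
  #8 pop 1: in=[-3,-1] → [-3,-2] (was [-3,-3]); enqueue [0,5]
  #9 pop 2: in=[-3,-1] → [-3,1] (was [-3,-2]); enqueue [1]
  #10 pop 3: in=[-3,-1] → [-3,0] (no change)
  #11 pop 0: in=[-3,-2] → [-3,-1] (no change)
  #12 pop 5: in=[-3,1] → [-3,1] (was [-3,-2]); enqueue [0]
  #13 pop 1: in=[-3,1] → [-3,0] (was [-3,-2]); enqueue [3,5]
  #14 pop 0: in=[-3,1] → [-3,2] (was [-3,-1]); enqueue []
  #15 pop 3: in=[-3,2] → [-3,0] (no change)
  #16 pop 5: in=[-3,1] → [-3,1] (no change)

Fixpoint:
  val[0] = [-3,2]
  val[1] = [-3,0]
  val[2] = [-3,1]
  val[3] = [-3,0]
  val[4] = [-3,-1]
  val[5] = [-3,1]

[-3,1]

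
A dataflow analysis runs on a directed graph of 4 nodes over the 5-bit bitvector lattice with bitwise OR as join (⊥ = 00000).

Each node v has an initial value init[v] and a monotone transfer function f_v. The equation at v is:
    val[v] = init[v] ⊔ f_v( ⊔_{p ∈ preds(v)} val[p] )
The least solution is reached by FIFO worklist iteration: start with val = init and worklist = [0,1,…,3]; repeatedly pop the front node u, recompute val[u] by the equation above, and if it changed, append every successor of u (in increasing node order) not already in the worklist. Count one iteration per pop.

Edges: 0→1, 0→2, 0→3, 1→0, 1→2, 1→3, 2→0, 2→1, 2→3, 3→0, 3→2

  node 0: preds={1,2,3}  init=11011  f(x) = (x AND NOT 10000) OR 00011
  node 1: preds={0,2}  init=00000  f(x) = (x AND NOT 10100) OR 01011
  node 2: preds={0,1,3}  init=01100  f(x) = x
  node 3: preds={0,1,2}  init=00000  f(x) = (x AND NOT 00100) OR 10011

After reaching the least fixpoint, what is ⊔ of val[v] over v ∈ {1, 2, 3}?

11111

Trace (7 dequeues):
  [1] u=0 | in 01100 | out 11111 | prev 11011 | push {}
  [2] u=1 | in 11111 | out 01011 | prev 00000 | push {0}
  [3] u=2 | in 11111 | out 11111 | prev 01100 | push {1}
  [4] u=3 | in 11111 | out 11011 | prev 00000 | push {2}
  [5] u=0 | in 11111 | out 11111 | ==
  [6] u=1 | in 11111 | out 01011 | ==
  [7] u=2 | in 11111 | out 11111 | ==

Converged values:
  [0] 11111
  [1] 01011
  [2] 11111
  [3] 11011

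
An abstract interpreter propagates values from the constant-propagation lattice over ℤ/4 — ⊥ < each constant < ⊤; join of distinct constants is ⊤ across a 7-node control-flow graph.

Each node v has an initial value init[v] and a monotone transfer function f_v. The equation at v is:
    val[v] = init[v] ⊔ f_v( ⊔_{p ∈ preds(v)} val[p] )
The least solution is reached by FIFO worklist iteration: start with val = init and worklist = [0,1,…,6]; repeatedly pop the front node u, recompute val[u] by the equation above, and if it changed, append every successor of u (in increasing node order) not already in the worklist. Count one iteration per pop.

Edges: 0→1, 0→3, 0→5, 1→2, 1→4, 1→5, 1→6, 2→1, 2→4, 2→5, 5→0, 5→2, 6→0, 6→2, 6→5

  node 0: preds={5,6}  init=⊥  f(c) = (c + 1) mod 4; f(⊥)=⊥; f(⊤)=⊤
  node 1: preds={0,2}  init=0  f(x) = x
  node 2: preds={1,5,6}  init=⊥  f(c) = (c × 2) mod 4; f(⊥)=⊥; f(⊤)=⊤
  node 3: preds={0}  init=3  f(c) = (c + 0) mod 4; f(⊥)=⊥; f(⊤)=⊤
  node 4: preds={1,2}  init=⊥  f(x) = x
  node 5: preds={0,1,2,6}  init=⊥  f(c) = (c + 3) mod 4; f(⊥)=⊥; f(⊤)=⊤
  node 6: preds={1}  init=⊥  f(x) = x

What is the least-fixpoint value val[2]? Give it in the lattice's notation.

Trace (21 dequeues):
  [1] u=0 | in ⊥ | out ⊥ | ==
  [2] u=1 | in ⊥ | out 0 | ==
  [3] u=2 | in 0 | out 0 | prev ⊥ | push {1}
  [4] u=3 | in ⊥ | out 3 | ==
  [5] u=4 | in 0 | out 0 | prev ⊥ | push {}
  [6] u=5 | in 0 | out 3 | prev ⊥ | push {0,2}
  [7] u=6 | in 0 | out 0 | prev ⊥ | push {5}
  [8] u=1 | in 0 | out 0 | ==
  [9] u=0 | in ⊤ | out ⊤ | prev ⊥ | push {1,3}
  [10] u=2 | in ⊤ | out ⊤ | prev 0 | push {4}
  [11] u=5 | in ⊤ | out ⊤ | prev 3 | push {0,2}
  [12] u=1 | in ⊤ | out ⊤ | prev 0 | push {5,6}
  [13] u=3 | in ⊤ | out ⊤ | prev 3 | push {}
  [14] u=4 | in ⊤ | out ⊤ | prev 0 | push {}
  [15] u=0 | in ⊤ | out ⊤ | ==
  [16] u=2 | in ⊤ | out ⊤ | ==
  [17] u=5 | in ⊤ | out ⊤ | ==
  [18] u=6 | in ⊤ | out ⊤ | prev 0 | push {0,2,5}
  [19] u=0 | in ⊤ | out ⊤ | ==
  [20] u=2 | in ⊤ | out ⊤ | ==
  [21] u=5 | in ⊤ | out ⊤ | ==

Converged values:
  [0] ⊤
  [1] ⊤
  [2] ⊤
  [3] ⊤
  [4] ⊤
  [5] ⊤
  [6] ⊤

⊤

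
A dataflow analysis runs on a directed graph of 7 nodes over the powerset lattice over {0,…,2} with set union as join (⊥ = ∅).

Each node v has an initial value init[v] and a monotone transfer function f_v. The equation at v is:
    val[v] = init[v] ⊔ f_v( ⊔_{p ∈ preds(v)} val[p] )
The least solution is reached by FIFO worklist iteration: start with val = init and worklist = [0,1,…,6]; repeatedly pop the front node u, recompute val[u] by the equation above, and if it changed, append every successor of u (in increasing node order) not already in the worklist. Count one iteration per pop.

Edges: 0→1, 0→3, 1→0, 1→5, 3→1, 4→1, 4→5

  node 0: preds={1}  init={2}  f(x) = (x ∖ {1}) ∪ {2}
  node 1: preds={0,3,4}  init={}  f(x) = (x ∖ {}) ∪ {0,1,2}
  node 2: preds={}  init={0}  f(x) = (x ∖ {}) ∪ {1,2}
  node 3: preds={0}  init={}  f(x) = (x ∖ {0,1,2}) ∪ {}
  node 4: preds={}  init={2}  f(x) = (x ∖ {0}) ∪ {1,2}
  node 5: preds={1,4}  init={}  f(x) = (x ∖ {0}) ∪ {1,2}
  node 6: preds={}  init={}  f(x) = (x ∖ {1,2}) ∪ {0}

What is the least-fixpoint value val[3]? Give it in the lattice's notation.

{}

Trace (10 dequeues):
  [1] u=0 | in {} | out {2} | ==
  [2] u=1 | in {2} | out {0,1,2} | prev {} | push {0}
  [3] u=2 | in {} | out {0,1,2} | prev {0} | push {}
  [4] u=3 | in {2} | out {} | ==
  [5] u=4 | in {} | out {1,2} | prev {2} | push {1}
  [6] u=5 | in {0,1,2} | out {1,2} | prev {} | push {}
  [7] u=6 | in {} | out {0} | prev {} | push {}
  [8] u=0 | in {0,1,2} | out {0,2} | prev {2} | push {3}
  [9] u=1 | in {0,1,2} | out {0,1,2} | ==
  [10] u=3 | in {0,2} | out {} | ==

Converged values:
  [0] {0,2}
  [1] {0,1,2}
  [2] {0,1,2}
  [3] {}
  [4] {1,2}
  [5] {1,2}
  [6] {0}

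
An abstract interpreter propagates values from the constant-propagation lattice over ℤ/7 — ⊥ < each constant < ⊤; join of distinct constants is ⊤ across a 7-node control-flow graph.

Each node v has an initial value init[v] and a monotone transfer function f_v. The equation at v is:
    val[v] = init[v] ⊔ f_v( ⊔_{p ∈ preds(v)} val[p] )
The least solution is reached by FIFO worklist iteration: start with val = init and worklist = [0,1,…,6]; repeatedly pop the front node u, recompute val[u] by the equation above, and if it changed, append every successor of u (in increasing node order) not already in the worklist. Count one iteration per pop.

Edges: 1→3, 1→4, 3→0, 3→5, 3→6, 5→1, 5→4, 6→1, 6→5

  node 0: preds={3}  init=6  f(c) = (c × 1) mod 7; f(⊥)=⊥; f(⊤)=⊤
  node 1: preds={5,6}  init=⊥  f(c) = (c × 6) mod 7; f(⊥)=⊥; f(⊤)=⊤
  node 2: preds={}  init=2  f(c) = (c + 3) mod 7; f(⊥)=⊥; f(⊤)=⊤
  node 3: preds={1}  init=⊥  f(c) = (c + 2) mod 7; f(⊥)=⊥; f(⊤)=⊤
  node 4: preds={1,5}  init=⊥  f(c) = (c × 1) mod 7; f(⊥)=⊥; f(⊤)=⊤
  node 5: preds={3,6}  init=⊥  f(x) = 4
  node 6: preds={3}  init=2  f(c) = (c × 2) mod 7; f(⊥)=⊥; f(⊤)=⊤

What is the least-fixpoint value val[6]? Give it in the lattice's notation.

Iteration log — 15 steps:
  step 1. node 0  ⊔preds=⊥  new=6  stable
  step 2. node 1  ⊔preds=2  new=5  old=⊥  +wl: 
  step 3. node 2  ⊔preds=⊥  new=2  stable
  step 4. node 3  ⊔preds=5  new=0  old=⊥  +wl: 0
  step 5. node 4  ⊔preds=5  new=5  old=⊥  +wl: 
  step 6. node 5  ⊔preds=⊤  new=4  old=⊥  +wl: 1,4
  step 7. node 6  ⊔preds=0  new=⊤  old=2  +wl: 5
  step 8. node 0  ⊔preds=0  new=⊤  old=6  +wl: 
  step 9. node 1  ⊔preds=⊤  new=⊤  old=5  +wl: 3
  step 10. node 4  ⊔preds=⊤  new=⊤  old=5  +wl: 
  step 11. node 5  ⊔preds=⊤  new=4  stable
  step 12. node 3  ⊔preds=⊤  new=⊤  old=0  +wl: 0,5,6
  step 13. node 0  ⊔preds=⊤  new=⊤  stable
  step 14. node 5  ⊔preds=⊤  new=4  stable
  step 15. node 6  ⊔preds=⊤  new=⊤  stable

Least fixpoint reached:
  node 0: ⊤
  node 1: ⊤
  node 2: 2
  node 3: ⊤
  node 4: ⊤
  node 5: 4
  node 6: ⊤

⊤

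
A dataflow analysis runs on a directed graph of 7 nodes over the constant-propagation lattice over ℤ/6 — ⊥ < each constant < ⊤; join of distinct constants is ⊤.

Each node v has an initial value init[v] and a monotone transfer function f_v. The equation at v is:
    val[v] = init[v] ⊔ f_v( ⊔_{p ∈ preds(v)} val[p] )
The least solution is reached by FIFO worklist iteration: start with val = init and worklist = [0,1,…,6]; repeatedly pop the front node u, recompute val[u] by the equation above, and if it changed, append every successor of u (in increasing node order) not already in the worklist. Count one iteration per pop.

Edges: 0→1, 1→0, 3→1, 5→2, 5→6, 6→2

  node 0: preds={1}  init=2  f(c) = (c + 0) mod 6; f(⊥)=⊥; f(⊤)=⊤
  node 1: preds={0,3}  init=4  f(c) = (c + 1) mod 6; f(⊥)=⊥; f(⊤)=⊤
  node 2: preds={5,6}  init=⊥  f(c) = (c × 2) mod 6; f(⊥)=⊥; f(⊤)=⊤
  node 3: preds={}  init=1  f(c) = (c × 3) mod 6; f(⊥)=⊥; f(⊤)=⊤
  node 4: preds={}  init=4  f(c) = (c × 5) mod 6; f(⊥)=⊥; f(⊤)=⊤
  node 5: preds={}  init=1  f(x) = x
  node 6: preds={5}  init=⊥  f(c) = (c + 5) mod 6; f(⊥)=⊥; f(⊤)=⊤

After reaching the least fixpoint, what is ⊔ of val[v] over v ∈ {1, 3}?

Iteration log — 9 steps:
  step 1. node 0  ⊔preds=4  new=⊤  old=2  +wl: 
  step 2. node 1  ⊔preds=⊤  new=⊤  old=4  +wl: 0
  step 3. node 2  ⊔preds=1  new=2  old=⊥  +wl: 
  step 4. node 3  ⊔preds=⊥  new=1  stable
  step 5. node 4  ⊔preds=⊥  new=4  stable
  step 6. node 5  ⊔preds=⊥  new=1  stable
  step 7. node 6  ⊔preds=1  new=0  old=⊥  +wl: 2
  step 8. node 0  ⊔preds=⊤  new=⊤  stable
  step 9. node 2  ⊔preds=⊤  new=⊤  old=2  +wl: 

Least fixpoint reached:
  node 0: ⊤
  node 1: ⊤
  node 2: ⊤
  node 3: 1
  node 4: 4
  node 5: 1
  node 6: 0

⊤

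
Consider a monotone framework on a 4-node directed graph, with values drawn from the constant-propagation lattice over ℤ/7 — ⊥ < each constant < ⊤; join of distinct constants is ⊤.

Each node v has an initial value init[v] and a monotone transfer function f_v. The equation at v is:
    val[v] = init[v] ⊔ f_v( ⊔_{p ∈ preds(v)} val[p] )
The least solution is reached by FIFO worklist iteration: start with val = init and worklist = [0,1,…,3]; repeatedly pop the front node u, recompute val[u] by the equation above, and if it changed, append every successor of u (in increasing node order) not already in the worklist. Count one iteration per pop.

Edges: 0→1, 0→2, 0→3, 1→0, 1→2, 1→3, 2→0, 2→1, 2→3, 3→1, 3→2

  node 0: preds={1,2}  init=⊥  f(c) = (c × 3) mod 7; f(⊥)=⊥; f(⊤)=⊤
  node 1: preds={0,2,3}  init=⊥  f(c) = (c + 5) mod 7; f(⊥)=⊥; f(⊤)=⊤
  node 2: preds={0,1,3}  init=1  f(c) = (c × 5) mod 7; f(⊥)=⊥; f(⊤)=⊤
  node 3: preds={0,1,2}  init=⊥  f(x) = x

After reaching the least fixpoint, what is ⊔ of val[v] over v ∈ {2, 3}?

⊤

Iteration log — 8 steps:
  step 1. node 0  ⊔preds=1  new=3  old=⊥  +wl: 
  step 2. node 1  ⊔preds=⊤  new=⊤  old=⊥  +wl: 0
  step 3. node 2  ⊔preds=⊤  new=⊤  old=1  +wl: 1
  step 4. node 3  ⊔preds=⊤  new=⊤  old=⊥  +wl: 2
  step 5. node 0  ⊔preds=⊤  new=⊤  old=3  +wl: 3
  step 6. node 1  ⊔preds=⊤  new=⊤  stable
  step 7. node 2  ⊔preds=⊤  new=⊤  stable
  step 8. node 3  ⊔preds=⊤  new=⊤  stable

Least fixpoint reached:
  node 0: ⊤
  node 1: ⊤
  node 2: ⊤
  node 3: ⊤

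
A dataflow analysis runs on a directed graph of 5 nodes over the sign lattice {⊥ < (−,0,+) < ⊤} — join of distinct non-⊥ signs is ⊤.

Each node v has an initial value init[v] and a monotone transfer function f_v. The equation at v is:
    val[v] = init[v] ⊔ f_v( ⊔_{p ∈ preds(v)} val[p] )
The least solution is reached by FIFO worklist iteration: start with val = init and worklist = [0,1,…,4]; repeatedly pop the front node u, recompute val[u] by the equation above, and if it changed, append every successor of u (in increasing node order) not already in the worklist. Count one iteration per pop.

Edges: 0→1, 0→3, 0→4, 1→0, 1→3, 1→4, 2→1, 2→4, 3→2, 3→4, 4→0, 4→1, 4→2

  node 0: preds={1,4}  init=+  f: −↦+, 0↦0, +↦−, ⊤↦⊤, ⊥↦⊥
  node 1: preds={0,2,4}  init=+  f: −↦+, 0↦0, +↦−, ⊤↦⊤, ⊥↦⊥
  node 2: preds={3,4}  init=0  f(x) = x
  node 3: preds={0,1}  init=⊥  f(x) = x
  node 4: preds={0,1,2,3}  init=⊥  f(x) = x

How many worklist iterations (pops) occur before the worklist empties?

Worklist (9 pops):
  #1 pop 0: in=+ → ⊤ (was +); enqueue []
  #2 pop 1: in=⊤ → ⊤ (was +); enqueue [0]
  #3 pop 2: in=⊥ → 0 (no change)
  #4 pop 3: in=⊤ → ⊤ (was ⊥); enqueue [2]
  #5 pop 4: in=⊤ → ⊤ (was ⊥); enqueue [1]
  #6 pop 0: in=⊤ → ⊤ (no change)
  #7 pop 2: in=⊤ → ⊤ (was 0); enqueue [4]
  #8 pop 1: in=⊤ → ⊤ (no change)
  #9 pop 4: in=⊤ → ⊤ (no change)

Fixpoint:
  val[0] = ⊤
  val[1] = ⊤
  val[2] = ⊤
  val[3] = ⊤
  val[4] = ⊤

9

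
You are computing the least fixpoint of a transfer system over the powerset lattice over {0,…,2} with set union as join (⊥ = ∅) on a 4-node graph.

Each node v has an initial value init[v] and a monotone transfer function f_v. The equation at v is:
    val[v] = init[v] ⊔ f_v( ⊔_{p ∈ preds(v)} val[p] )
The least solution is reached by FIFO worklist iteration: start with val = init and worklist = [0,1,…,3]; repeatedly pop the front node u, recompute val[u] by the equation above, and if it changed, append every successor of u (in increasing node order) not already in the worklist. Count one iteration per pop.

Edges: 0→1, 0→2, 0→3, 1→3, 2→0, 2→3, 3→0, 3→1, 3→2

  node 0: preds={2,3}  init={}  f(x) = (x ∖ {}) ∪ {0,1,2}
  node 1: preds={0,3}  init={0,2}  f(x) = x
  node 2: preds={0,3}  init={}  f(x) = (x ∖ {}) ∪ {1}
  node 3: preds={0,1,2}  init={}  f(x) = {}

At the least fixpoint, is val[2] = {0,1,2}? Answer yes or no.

Worklist (5 pops):
  #1 pop 0: in={} → {0,1,2} (was {}); enqueue []
  #2 pop 1: in={0,1,2} → {0,1,2} (was {0,2}); enqueue []
  #3 pop 2: in={0,1,2} → {0,1,2} (was {}); enqueue [0]
  #4 pop 3: in={0,1,2} → {} (no change)
  #5 pop 0: in={0,1,2} → {0,1,2} (no change)

Fixpoint:
  val[0] = {0,1,2}
  val[1] = {0,1,2}
  val[2] = {0,1,2}
  val[3] = {}

yes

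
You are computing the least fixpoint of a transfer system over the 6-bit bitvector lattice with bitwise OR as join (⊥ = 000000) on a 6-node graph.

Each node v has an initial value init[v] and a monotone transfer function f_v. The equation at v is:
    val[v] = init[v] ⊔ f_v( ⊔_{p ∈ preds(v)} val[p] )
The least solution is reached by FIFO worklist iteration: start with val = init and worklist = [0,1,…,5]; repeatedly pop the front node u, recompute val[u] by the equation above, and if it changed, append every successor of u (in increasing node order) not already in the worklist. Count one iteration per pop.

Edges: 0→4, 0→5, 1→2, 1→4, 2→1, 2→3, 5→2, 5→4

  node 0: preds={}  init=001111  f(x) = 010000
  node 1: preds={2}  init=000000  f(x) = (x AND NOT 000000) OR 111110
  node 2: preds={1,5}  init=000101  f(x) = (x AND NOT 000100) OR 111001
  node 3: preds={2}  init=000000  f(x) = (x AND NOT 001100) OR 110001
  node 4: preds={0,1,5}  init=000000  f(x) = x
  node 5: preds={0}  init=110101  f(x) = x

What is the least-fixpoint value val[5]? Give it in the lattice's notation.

Trace (9 dequeues):
  [1] u=0 | in 000000 | out 011111 | prev 001111 | push {}
  [2] u=1 | in 000101 | out 111111 | prev 000000 | push {}
  [3] u=2 | in 111111 | out 111111 | prev 000101 | push {1}
  [4] u=3 | in 111111 | out 110011 | prev 000000 | push {}
  [5] u=4 | in 111111 | out 111111 | prev 000000 | push {}
  [6] u=5 | in 011111 | out 111111 | prev 110101 | push {2,4}
  [7] u=1 | in 111111 | out 111111 | ==
  [8] u=2 | in 111111 | out 111111 | ==
  [9] u=4 | in 111111 | out 111111 | ==

Converged values:
  [0] 011111
  [1] 111111
  [2] 111111
  [3] 110011
  [4] 111111
  [5] 111111

111111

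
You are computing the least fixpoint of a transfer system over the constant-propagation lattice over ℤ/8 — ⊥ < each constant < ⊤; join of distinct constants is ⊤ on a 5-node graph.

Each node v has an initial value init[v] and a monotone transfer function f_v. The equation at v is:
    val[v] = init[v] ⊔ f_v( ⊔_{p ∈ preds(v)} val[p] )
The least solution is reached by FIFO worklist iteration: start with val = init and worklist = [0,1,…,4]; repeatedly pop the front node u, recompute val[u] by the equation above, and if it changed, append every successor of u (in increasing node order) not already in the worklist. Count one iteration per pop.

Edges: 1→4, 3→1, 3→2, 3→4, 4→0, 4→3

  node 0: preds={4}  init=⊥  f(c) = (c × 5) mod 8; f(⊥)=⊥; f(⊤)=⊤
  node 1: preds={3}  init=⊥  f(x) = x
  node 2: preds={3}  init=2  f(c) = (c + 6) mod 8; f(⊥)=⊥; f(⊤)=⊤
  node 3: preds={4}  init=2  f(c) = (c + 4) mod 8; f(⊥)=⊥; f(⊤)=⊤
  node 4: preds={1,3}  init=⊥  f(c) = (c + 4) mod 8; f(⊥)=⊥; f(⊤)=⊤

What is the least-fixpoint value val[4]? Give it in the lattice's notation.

6

Trace (7 dequeues):
  [1] u=0 | in ⊥ | out ⊥ | ==
  [2] u=1 | in 2 | out 2 | prev ⊥ | push {}
  [3] u=2 | in 2 | out ⊤ | prev 2 | push {}
  [4] u=3 | in ⊥ | out 2 | ==
  [5] u=4 | in 2 | out 6 | prev ⊥ | push {0,3}
  [6] u=0 | in 6 | out 6 | prev ⊥ | push {}
  [7] u=3 | in 6 | out 2 | ==

Converged values:
  [0] 6
  [1] 2
  [2] ⊤
  [3] 2
  [4] 6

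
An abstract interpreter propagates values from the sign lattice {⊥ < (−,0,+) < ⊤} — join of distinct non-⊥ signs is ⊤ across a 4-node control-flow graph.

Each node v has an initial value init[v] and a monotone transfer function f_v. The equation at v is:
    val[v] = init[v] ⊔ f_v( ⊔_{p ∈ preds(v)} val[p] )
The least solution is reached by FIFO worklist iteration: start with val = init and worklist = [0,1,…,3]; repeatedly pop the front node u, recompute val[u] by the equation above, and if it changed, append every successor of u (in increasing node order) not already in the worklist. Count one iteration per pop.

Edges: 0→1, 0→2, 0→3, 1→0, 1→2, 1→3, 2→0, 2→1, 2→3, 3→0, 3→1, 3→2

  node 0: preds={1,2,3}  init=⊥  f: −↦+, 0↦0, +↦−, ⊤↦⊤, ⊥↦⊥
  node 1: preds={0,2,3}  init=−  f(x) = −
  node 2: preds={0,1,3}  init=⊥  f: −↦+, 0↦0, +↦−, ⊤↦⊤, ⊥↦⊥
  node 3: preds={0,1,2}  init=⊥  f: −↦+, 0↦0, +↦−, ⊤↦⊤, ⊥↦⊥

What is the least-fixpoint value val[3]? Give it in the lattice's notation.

Worklist (8 pops):
  #1 pop 0: in=− → + (was ⊥); enqueue []
  #2 pop 1: in=+ → − (no change)
  #3 pop 2: in=⊤ → ⊤ (was ⊥); enqueue [0,1]
  #4 pop 3: in=⊤ → ⊤ (was ⊥); enqueue [2]
  #5 pop 0: in=⊤ → ⊤ (was +); enqueue [3]
  #6 pop 1: in=⊤ → − (no change)
  #7 pop 2: in=⊤ → ⊤ (no change)
  #8 pop 3: in=⊤ → ⊤ (no change)

Fixpoint:
  val[0] = ⊤
  val[1] = −
  val[2] = ⊤
  val[3] = ⊤

⊤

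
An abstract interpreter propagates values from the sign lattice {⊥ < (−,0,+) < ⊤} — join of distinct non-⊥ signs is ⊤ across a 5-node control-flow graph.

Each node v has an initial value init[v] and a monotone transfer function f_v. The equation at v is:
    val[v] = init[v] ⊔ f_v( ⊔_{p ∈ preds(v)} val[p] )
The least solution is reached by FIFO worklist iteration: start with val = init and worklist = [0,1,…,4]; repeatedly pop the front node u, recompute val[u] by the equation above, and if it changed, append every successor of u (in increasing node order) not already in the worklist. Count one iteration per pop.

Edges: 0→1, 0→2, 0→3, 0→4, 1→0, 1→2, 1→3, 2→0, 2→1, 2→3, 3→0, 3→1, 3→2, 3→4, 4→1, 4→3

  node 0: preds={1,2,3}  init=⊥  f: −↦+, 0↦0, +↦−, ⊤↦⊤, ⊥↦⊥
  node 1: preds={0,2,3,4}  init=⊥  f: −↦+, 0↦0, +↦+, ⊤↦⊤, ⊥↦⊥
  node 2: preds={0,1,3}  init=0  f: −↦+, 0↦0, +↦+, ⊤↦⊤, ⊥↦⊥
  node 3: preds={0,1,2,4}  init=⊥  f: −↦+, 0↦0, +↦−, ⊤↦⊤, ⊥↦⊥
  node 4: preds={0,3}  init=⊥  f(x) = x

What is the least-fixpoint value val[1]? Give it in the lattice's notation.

Iteration log — 9 steps:
  step 1. node 0  ⊔preds=0  new=0  old=⊥  +wl: 
  step 2. node 1  ⊔preds=0  new=0  old=⊥  +wl: 0
  step 3. node 2  ⊔preds=0  new=0  stable
  step 4. node 3  ⊔preds=0  new=0  old=⊥  +wl: 1,2
  step 5. node 4  ⊔preds=0  new=0  old=⊥  +wl: 3
  step 6. node 0  ⊔preds=0  new=0  stable
  step 7. node 1  ⊔preds=0  new=0  stable
  step 8. node 2  ⊔preds=0  new=0  stable
  step 9. node 3  ⊔preds=0  new=0  stable

Least fixpoint reached:
  node 0: 0
  node 1: 0
  node 2: 0
  node 3: 0
  node 4: 0

0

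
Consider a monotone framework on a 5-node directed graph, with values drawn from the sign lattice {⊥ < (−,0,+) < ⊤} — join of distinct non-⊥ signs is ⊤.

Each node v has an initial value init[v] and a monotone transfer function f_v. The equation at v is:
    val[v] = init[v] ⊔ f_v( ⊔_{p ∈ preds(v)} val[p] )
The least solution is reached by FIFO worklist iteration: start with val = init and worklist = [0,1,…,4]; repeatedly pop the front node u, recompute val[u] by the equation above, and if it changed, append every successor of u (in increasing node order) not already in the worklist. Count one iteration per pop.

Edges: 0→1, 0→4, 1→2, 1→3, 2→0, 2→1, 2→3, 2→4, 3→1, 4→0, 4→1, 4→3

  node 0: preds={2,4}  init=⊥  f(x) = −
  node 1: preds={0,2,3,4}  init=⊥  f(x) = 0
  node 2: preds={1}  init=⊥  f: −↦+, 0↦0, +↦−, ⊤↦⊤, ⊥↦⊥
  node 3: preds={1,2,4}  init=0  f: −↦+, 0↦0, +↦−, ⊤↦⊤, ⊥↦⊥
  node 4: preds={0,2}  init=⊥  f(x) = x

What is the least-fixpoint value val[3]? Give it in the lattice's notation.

Worklist (9 pops):
  #1 pop 0: in=⊥ → − (was ⊥); enqueue []
  #2 pop 1: in=⊤ → 0 (was ⊥); enqueue []
  #3 pop 2: in=0 → 0 (was ⊥); enqueue [0,1]
  #4 pop 3: in=0 → 0 (no change)
  #5 pop 4: in=⊤ → ⊤ (was ⊥); enqueue [3]
  #6 pop 0: in=⊤ → − (no change)
  #7 pop 1: in=⊤ → 0 (no change)
  #8 pop 3: in=⊤ → ⊤ (was 0); enqueue [1]
  #9 pop 1: in=⊤ → 0 (no change)

Fixpoint:
  val[0] = −
  val[1] = 0
  val[2] = 0
  val[3] = ⊤
  val[4] = ⊤

⊤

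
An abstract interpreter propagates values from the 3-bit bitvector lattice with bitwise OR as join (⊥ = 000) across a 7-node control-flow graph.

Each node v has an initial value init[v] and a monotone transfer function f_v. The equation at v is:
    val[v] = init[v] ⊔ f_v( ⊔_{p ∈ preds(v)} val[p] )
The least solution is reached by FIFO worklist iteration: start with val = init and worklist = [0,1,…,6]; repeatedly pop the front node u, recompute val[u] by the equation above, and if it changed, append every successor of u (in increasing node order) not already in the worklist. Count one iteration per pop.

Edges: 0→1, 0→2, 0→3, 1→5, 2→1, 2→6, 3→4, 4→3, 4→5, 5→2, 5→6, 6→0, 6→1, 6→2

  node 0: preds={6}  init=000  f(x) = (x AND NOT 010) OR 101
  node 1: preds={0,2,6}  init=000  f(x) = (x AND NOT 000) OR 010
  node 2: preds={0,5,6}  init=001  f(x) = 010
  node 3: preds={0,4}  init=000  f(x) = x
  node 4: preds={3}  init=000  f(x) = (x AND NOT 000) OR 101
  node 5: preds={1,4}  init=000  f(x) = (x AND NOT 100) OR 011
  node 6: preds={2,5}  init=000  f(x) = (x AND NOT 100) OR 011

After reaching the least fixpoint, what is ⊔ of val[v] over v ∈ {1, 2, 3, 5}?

Trace (11 dequeues):
  [1] u=0 | in 000 | out 101 | prev 000 | push {}
  [2] u=1 | in 101 | out 111 | prev 000 | push {}
  [3] u=2 | in 101 | out 011 | prev 001 | push {1}
  [4] u=3 | in 101 | out 101 | prev 000 | push {}
  [5] u=4 | in 101 | out 101 | prev 000 | push {3}
  [6] u=5 | in 111 | out 011 | prev 000 | push {2}
  [7] u=6 | in 011 | out 011 | prev 000 | push {0}
  [8] u=1 | in 111 | out 111 | ==
  [9] u=3 | in 101 | out 101 | ==
  [10] u=2 | in 111 | out 011 | ==
  [11] u=0 | in 011 | out 101 | ==

Converged values:
  [0] 101
  [1] 111
  [2] 011
  [3] 101
  [4] 101
  [5] 011
  [6] 011

111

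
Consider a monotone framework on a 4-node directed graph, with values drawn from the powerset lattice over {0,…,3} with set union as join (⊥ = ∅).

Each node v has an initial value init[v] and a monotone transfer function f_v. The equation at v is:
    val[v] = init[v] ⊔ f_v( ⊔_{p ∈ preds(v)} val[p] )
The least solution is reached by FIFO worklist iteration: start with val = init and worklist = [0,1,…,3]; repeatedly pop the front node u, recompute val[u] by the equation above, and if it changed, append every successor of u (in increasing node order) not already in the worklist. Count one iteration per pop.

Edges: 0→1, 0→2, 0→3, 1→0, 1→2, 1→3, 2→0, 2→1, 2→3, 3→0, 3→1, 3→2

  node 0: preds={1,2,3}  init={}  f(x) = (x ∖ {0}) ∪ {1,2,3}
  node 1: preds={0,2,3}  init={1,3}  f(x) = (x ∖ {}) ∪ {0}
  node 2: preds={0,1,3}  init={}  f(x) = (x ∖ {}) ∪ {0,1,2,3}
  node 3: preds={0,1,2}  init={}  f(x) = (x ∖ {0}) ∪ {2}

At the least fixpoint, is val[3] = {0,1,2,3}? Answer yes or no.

Worklist (7 pops):
  #1 pop 0: in={1,3} → {1,2,3} (was {}); enqueue []
  #2 pop 1: in={1,2,3} → {0,1,2,3} (was {1,3}); enqueue [0]
  #3 pop 2: in={0,1,2,3} → {0,1,2,3} (was {}); enqueue [1]
  #4 pop 3: in={0,1,2,3} → {1,2,3} (was {}); enqueue [2]
  #5 pop 0: in={0,1,2,3} → {1,2,3} (no change)
  #6 pop 1: in={0,1,2,3} → {0,1,2,3} (no change)
  #7 pop 2: in={0,1,2,3} → {0,1,2,3} (no change)

Fixpoint:
  val[0] = {1,2,3}
  val[1] = {0,1,2,3}
  val[2] = {0,1,2,3}
  val[3] = {1,2,3}

no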